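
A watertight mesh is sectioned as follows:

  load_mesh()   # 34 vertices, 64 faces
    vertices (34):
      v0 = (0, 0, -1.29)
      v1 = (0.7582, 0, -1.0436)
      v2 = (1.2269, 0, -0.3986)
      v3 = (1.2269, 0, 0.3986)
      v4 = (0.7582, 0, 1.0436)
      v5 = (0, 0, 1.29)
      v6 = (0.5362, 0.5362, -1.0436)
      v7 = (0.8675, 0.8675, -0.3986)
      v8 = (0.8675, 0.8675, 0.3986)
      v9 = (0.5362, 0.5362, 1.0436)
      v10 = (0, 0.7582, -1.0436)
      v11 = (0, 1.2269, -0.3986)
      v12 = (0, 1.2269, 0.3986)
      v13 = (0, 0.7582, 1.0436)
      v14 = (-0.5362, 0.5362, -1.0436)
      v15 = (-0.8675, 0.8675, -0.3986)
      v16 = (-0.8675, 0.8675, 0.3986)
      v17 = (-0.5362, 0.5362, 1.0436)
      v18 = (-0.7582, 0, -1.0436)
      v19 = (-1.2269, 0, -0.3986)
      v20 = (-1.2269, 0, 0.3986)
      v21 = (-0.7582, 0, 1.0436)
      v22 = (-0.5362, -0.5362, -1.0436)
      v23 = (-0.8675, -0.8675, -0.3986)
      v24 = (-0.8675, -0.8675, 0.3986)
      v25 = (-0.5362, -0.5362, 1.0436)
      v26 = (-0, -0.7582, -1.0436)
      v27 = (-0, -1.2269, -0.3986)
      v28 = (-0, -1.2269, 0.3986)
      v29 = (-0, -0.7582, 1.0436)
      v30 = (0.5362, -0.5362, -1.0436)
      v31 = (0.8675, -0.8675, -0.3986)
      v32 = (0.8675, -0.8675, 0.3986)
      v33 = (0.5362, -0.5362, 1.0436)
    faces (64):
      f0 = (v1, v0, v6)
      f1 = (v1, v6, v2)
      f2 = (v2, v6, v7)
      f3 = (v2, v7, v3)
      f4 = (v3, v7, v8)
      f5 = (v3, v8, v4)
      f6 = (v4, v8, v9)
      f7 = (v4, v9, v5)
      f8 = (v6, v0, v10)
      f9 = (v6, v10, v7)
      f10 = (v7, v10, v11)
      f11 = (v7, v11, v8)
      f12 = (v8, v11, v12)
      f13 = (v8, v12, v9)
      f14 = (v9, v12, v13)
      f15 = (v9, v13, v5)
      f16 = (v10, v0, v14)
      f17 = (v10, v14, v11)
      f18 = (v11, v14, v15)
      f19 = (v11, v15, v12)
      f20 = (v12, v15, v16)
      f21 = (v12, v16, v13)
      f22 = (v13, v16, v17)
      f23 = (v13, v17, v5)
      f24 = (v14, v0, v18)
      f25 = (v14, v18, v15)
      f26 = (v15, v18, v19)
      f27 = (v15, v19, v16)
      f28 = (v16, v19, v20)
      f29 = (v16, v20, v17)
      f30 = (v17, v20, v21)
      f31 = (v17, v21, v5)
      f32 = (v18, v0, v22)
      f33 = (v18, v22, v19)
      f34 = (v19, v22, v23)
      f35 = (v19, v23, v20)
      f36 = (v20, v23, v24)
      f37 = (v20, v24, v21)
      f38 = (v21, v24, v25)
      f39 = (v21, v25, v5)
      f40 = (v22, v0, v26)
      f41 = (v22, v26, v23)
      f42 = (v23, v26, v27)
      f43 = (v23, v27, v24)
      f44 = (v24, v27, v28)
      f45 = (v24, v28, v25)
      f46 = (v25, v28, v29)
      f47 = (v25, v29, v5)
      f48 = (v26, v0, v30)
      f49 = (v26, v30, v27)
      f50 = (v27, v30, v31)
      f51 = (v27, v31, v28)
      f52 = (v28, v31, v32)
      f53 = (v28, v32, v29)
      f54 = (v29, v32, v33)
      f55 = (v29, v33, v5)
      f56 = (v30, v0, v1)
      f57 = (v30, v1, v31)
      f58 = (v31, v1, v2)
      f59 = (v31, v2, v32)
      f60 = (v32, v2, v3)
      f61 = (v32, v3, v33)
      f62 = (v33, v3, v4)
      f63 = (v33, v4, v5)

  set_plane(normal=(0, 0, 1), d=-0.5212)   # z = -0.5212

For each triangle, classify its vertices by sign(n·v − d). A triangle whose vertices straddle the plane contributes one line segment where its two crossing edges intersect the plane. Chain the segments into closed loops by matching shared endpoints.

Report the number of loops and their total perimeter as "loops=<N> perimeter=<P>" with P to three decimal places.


Straddling triangles (16 of 64):
  (v1,v6,v2) [--+] → (1.09561, 0.10192, -0.5212)–(1.13781, 0, -0.5212)  len=0.1103
  (v2,v6,v7) [+-+] → (1.09561, 0.10192, -0.5212)–(0.804527, 0.804527, -0.5212)  len=0.7605
  (v6,v10,v7) [--+] → (0.702608, 0.846725, -0.5212)–(0.804527, 0.804527, -0.5212)  len=0.1103
  (v7,v10,v11) [+-+] → (0.702608, 0.846725, -0.5212)–(0, 1.13781, -0.5212)  len=0.7605
  (v10,v14,v11) [--+] → (-0.10192, 1.09561, -0.5212)–(0, 1.13781, -0.5212)  len=0.1103
  (v11,v14,v15) [+-+] → (-0.10192, 1.09561, -0.5212)–(-0.804527, 0.804527, -0.5212)  len=0.7605
  (v14,v18,v15) [--+] → (-0.846725, 0.702608, -0.5212)–(-0.804527, 0.804527, -0.5212)  len=0.1103
  (v15,v18,v19) [+-+] → (-0.846725, 0.702608, -0.5212)–(-1.13781, 0, -0.5212)  len=0.7605
  (v18,v22,v19) [--+] → (-1.09561, -0.10192, -0.5212)–(-1.13781, 0, -0.5212)  len=0.1103
  (v19,v22,v23) [+-+] → (-1.09561, -0.10192, -0.5212)–(-0.804527, -0.804527, -0.5212)  len=0.7605
  (v22,v26,v23) [--+] → (-0.702608, -0.846725, -0.5212)–(-0.804527, -0.804527, -0.5212)  len=0.1103
  (v23,v26,v27) [+-+] → (-0.702608, -0.846725, -0.5212)–(0, -1.13781, -0.5212)  len=0.7605
  (v26,v30,v27) [--+] → (0.10192, -1.09561, -0.5212)–(0, -1.13781, -0.5212)  len=0.1103
  (v27,v30,v31) [+-+] → (0.10192, -1.09561, -0.5212)–(0.804527, -0.804527, -0.5212)  len=0.7605
  (v30,v1,v31) [--+] → (0.846725, -0.702608, -0.5212)–(0.804527, -0.804527, -0.5212)  len=0.1103
  (v31,v1,v2) [+-+] → (0.846725, -0.702608, -0.5212)–(1.13781, 0, -0.5212)  len=0.7605

Chained into 1 loop(s):
  loop 1: 16 segments, perimeter = 6.9666
Total perimeter = 6.967

loops=1 perimeter=6.967


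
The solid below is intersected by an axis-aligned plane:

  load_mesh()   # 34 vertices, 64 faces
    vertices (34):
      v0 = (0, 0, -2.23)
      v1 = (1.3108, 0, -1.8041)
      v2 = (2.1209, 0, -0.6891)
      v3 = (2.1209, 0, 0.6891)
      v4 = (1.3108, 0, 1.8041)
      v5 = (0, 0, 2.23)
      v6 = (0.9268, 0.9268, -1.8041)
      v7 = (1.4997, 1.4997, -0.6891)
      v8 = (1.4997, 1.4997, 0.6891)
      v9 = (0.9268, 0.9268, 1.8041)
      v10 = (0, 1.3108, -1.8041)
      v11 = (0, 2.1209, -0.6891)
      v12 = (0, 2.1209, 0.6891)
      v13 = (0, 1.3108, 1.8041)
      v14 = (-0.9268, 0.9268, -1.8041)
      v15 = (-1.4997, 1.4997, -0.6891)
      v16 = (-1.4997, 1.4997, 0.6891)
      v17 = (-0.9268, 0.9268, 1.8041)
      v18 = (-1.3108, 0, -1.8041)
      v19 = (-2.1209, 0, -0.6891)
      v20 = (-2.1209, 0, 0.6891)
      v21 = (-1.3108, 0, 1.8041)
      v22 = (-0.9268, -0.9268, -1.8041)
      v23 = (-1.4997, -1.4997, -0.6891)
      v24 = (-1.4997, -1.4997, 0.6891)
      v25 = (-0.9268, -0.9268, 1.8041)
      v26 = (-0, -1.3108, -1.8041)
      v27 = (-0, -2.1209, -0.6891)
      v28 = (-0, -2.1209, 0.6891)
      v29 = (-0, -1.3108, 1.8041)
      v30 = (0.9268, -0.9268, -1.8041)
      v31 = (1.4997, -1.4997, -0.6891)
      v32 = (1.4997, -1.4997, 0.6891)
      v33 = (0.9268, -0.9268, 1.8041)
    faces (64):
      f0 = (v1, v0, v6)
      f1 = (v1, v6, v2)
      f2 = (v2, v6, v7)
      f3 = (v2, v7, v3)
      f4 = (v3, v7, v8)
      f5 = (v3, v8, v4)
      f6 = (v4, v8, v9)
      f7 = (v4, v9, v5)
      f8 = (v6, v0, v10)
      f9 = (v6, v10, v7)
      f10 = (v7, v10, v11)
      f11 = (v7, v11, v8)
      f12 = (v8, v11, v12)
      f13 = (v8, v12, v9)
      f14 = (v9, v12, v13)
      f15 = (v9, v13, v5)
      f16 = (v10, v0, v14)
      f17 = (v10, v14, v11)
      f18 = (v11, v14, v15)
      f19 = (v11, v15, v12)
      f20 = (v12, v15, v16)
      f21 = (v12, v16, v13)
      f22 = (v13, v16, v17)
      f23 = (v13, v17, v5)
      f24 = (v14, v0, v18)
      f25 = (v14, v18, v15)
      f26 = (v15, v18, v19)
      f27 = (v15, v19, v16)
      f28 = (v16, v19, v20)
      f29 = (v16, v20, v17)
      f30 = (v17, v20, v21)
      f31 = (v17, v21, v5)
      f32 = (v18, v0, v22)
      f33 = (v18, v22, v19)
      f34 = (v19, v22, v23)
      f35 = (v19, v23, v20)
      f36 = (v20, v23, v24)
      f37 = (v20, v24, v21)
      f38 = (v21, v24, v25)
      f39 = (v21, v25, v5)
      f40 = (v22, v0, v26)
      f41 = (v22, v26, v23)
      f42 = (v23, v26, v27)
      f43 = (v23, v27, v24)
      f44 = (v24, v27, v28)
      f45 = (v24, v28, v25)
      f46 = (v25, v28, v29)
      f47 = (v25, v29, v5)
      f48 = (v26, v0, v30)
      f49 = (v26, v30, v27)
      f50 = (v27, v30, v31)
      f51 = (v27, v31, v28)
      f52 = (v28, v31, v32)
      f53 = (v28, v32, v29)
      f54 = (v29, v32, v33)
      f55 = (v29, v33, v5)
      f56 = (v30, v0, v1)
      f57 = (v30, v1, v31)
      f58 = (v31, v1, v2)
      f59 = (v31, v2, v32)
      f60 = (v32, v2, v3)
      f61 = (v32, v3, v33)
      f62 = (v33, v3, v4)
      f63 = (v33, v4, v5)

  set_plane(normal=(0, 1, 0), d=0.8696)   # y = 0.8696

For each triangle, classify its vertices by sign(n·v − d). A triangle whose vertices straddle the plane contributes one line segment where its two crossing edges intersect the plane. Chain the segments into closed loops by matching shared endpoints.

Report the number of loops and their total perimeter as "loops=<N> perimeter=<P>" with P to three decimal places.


loops=1 perimeter=12.120

Straddling triangles (20 of 64):
  (v1,v0,v6) [--+] → (0.8696, 0.8696, -1.83039)–(0.9505, 0.8696, -1.8041)  len=0.0851
  (v1,v6,v2) [-+-] → (0.9505, 0.8696, -1.8041)–(1.0005, 0.8696, -1.73528)  len=0.0851
  (v2,v6,v7) [-++] → (1.0005, 0.8696, -1.73528)–(1.7607, 0.8696, -0.6891)  len=1.2932
  (v2,v7,v3) [-+-] → (1.7607, 0.8696, -0.6891)–(1.7607, 0.8696, -0.110048)  len=0.5791
  (v3,v7,v8) [-++] → (1.7607, 0.8696, -0.110048)–(1.7607, 0.8696, 0.6891)  len=0.7991
  (v3,v8,v4) [-+-] → (1.7607, 0.8696, 0.6891)–(1.42033, 0.8696, 1.15757)  len=0.5791
  (v4,v8,v9) [-++] → (1.42033, 0.8696, 1.15757)–(0.9505, 0.8696, 1.8041)  len=0.7992
  (v4,v9,v5) [-+-] → (0.9505, 0.8696, 1.8041)–(0.8696, 0.8696, 1.83039)  len=0.0851
  (v6,v0,v10) [+-+] → (0.8696, 0.8696, -1.83039)–(0, 0.8696, -1.94745)  len=0.8774
  (v9,v13,v5) [++-] → (0, 0.8696, 1.94745)–(0.8696, 0.8696, 1.83039)  len=0.8774
  (v10,v0,v14) [+-+] → (0, 0.8696, -1.94745)–(-0.8696, 0.8696, -1.83039)  len=0.8774
  (v13,v17,v5) [++-] → (-0.8696, 0.8696, 1.83039)–(0, 0.8696, 1.94745)  len=0.8774
  (v14,v0,v18) [+--] → (-0.8696, 0.8696, -1.83039)–(-0.9505, 0.8696, -1.8041)  len=0.0851
  (v14,v18,v15) [+-+] → (-0.9505, 0.8696, -1.8041)–(-1.42033, 0.8696, -1.15757)  len=0.7992
  (v15,v18,v19) [+--] → (-1.42033, 0.8696, -1.15757)–(-1.7607, 0.8696, -0.6891)  len=0.5791
  (v15,v19,v16) [+-+] → (-1.7607, 0.8696, -0.6891)–(-1.7607, 0.8696, 0.110048)  len=0.7991
  (v16,v19,v20) [+--] → (-1.7607, 0.8696, 0.110048)–(-1.7607, 0.8696, 0.6891)  len=0.5791
  (v16,v20,v17) [+-+] → (-1.7607, 0.8696, 0.6891)–(-1.0005, 0.8696, 1.73528)  len=1.2932
  (v17,v20,v21) [+--] → (-1.0005, 0.8696, 1.73528)–(-0.9505, 0.8696, 1.8041)  len=0.0851
  (v17,v21,v5) [+--] → (-0.9505, 0.8696, 1.8041)–(-0.8696, 0.8696, 1.83039)  len=0.0851

Chained into 1 loop(s):
  loop 1: 20 segments, perimeter = 12.1195
Total perimeter = 12.120


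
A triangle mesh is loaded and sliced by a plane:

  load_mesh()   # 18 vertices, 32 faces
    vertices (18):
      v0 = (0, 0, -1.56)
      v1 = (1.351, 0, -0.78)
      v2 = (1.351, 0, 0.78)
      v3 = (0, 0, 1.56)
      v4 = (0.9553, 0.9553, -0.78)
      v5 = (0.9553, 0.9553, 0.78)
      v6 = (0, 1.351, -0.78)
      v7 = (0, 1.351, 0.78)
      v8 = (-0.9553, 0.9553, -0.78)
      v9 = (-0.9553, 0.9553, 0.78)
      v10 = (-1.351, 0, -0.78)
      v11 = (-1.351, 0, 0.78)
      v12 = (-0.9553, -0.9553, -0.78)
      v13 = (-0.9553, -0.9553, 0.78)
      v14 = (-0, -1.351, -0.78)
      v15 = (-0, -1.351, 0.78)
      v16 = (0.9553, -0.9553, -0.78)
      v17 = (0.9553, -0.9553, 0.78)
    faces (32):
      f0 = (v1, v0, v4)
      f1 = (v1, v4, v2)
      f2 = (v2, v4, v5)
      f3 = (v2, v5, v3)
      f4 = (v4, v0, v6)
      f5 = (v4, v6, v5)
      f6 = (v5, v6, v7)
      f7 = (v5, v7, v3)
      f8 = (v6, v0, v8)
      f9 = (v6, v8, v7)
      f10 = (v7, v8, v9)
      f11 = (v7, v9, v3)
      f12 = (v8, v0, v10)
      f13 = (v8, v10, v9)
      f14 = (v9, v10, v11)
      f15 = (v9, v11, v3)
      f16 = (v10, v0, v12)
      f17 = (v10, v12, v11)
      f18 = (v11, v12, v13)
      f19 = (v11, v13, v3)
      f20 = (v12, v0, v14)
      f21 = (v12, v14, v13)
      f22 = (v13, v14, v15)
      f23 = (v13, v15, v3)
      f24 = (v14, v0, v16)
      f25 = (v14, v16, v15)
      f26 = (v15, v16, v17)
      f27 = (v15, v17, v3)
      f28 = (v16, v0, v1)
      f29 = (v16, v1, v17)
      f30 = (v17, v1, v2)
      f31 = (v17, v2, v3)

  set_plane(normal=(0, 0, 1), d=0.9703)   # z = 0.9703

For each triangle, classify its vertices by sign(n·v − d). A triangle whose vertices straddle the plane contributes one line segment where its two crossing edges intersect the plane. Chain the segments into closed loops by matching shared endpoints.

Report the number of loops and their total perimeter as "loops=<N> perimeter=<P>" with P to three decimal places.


Straddling triangles (8 of 32):
  (v2,v5,v3) [--+] → (0.722231, 0.722231, 0.9703)–(1.02139, 0, 0.9703)  len=0.7817
  (v5,v7,v3) [--+] → (0, 1.02139, 0.9703)–(0.722231, 0.722231, 0.9703)  len=0.7817
  (v7,v9,v3) [--+] → (-0.722231, 0.722231, 0.9703)–(0, 1.02139, 0.9703)  len=0.7817
  (v9,v11,v3) [--+] → (-1.02139, 0, 0.9703)–(-0.722231, 0.722231, 0.9703)  len=0.7817
  (v11,v13,v3) [--+] → (-0.722231, -0.722231, 0.9703)–(-1.02139, 0, 0.9703)  len=0.7817
  (v13,v15,v3) [--+] → (0, -1.02139, 0.9703)–(-0.722231, -0.722231, 0.9703)  len=0.7817
  (v15,v17,v3) [--+] → (0.722231, -0.722231, 0.9703)–(0, -1.02139, 0.9703)  len=0.7817
  (v17,v2,v3) [--+] → (1.02139, 0, 0.9703)–(0.722231, -0.722231, 0.9703)  len=0.7817

Chained into 1 loop(s):
  loop 1: 8 segments, perimeter = 6.2539
Total perimeter = 6.254

loops=1 perimeter=6.254


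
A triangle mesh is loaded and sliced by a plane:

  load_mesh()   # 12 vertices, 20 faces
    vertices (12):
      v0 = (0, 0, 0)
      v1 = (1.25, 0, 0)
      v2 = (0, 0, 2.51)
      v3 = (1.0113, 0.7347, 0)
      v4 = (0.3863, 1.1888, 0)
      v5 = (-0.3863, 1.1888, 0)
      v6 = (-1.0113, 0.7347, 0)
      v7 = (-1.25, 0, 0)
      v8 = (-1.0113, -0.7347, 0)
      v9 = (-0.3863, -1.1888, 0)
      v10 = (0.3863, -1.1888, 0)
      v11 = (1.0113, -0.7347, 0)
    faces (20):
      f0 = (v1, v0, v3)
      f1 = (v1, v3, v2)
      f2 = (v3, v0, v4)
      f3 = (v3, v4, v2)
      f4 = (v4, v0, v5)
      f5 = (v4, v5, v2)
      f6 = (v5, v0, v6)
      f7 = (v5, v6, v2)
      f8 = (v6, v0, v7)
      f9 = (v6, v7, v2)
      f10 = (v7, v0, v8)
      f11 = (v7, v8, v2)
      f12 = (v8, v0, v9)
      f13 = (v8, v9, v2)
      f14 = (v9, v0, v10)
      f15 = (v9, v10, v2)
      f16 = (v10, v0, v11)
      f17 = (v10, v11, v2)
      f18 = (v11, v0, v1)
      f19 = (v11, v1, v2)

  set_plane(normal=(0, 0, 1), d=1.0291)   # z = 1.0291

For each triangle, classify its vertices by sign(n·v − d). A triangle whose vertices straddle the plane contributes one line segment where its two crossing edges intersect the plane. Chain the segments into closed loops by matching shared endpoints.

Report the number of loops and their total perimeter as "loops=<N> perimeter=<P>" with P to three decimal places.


Straddling triangles (10 of 20):
  (v1,v3,v2) [--+] → (0.596667, 0.433473, 1.0291)–(0.7375, 0, 1.0291)  len=0.4558
  (v3,v4,v2) [--+] → (0.227917, 0.701392, 1.0291)–(0.596667, 0.433473, 1.0291)  len=0.4558
  (v4,v5,v2) [--+] → (-0.227917, 0.701392, 1.0291)–(0.227917, 0.701392, 1.0291)  len=0.4558
  (v5,v6,v2) [--+] → (-0.596667, 0.433473, 1.0291)–(-0.227917, 0.701392, 1.0291)  len=0.4558
  (v6,v7,v2) [--+] → (-0.7375, 0, 1.0291)–(-0.596667, 0.433473, 1.0291)  len=0.4558
  (v7,v8,v2) [--+] → (-0.596667, -0.433473, 1.0291)–(-0.7375, 0, 1.0291)  len=0.4558
  (v8,v9,v2) [--+] → (-0.227917, -0.701392, 1.0291)–(-0.596667, -0.433473, 1.0291)  len=0.4558
  (v9,v10,v2) [--+] → (0.227917, -0.701392, 1.0291)–(-0.227917, -0.701392, 1.0291)  len=0.4558
  (v10,v11,v2) [--+] → (0.596667, -0.433473, 1.0291)–(0.227917, -0.701392, 1.0291)  len=0.4558
  (v11,v1,v2) [--+] → (0.7375, 0, 1.0291)–(0.596667, -0.433473, 1.0291)  len=0.4558

Chained into 1 loop(s):
  loop 1: 10 segments, perimeter = 4.5580
Total perimeter = 4.558

loops=1 perimeter=4.558


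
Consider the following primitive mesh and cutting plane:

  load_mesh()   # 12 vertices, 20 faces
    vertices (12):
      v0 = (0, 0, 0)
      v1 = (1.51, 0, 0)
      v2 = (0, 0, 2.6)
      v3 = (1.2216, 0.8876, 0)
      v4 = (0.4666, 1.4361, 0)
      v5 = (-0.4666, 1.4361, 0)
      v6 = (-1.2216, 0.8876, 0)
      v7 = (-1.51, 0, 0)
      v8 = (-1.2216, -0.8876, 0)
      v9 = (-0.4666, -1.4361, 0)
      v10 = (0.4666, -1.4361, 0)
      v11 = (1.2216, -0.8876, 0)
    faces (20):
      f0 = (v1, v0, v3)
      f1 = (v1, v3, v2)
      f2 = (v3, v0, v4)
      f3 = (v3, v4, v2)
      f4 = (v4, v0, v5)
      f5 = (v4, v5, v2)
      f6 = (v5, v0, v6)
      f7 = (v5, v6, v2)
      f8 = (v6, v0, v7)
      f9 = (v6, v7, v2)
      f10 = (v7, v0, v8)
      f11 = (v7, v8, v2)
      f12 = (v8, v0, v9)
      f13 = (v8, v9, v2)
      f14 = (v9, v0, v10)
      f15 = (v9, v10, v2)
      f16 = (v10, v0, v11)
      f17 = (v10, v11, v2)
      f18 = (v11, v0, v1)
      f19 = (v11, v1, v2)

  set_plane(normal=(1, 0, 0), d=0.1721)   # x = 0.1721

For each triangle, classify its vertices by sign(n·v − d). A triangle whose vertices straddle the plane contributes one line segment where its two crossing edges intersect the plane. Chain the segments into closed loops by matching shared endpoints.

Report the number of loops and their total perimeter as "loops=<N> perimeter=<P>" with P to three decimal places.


Straddling triangles (12 of 20):
  (v1,v0,v3) [+-+] → (0.1721, 0, 0)–(0.1721, 0.125046, 0)  len=0.1250
  (v1,v3,v2) [++-] → (0.1721, 0.125046, 2.23371)–(0.1721, 0, 2.30367)  len=0.1433
  (v3,v0,v4) [+-+] → (0.1721, 0.125046, 0)–(0.1721, 0.529689, 0)  len=0.4046
  (v3,v4,v2) [++-] → (0.1721, 0.529689, 1.64102)–(0.1721, 0.125046, 2.23371)  len=0.7176
  (v4,v0,v5) [+--] → (0.1721, 0.529689, 0)–(0.1721, 1.4361, 0)  len=0.9064
  (v4,v5,v2) [+--] → (0.1721, 1.4361, 0)–(0.1721, 0.529689, 1.64102)  len=1.8747
  (v9,v0,v10) [--+] → (0.1721, -0.529689, 0)–(0.1721, -1.4361, 0)  len=0.9064
  (v9,v10,v2) [-+-] → (0.1721, -1.4361, 0)–(0.1721, -0.529689, 1.64102)  len=1.8747
  (v10,v0,v11) [+-+] → (0.1721, -0.529689, 0)–(0.1721, -0.125046, 0)  len=0.4046
  (v10,v11,v2) [++-] → (0.1721, -0.125046, 2.23371)–(0.1721, -0.529689, 1.64102)  len=0.7176
  (v11,v0,v1) [+-+] → (0.1721, -0.125046, 0)–(0.1721, 0, 0)  len=0.1250
  (v11,v1,v2) [++-] → (0.1721, 0, 2.30367)–(0.1721, -0.125046, 2.23371)  len=0.1433

Chained into 1 loop(s):
  loop 1: 12 segments, perimeter = 8.3435
Total perimeter = 8.343

loops=1 perimeter=8.343


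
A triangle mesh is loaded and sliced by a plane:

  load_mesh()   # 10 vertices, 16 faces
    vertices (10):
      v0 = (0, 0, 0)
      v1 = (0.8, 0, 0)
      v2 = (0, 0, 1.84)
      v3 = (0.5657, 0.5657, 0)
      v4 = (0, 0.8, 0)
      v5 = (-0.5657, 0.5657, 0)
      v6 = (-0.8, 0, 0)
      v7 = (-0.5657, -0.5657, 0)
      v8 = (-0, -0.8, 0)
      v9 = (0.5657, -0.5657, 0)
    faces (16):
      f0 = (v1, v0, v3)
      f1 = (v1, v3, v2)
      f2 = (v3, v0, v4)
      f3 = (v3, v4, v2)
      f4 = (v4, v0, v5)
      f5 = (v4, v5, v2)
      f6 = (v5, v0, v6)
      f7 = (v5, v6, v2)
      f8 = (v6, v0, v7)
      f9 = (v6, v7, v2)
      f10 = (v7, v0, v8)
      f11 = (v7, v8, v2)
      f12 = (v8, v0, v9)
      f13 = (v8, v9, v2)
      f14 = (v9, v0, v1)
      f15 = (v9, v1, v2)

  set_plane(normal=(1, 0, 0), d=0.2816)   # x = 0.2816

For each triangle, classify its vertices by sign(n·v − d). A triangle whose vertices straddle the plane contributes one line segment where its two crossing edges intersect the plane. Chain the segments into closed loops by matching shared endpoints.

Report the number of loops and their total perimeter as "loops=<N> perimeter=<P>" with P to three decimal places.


Straddling triangles (8 of 16):
  (v1,v0,v3) [+-+] → (0.2816, 0, 0)–(0.2816, 0.2816, 0)  len=0.2816
  (v1,v3,v2) [++-] → (0.2816, 0.2816, 0.924066)–(0.2816, 0, 1.19232)  len=0.3889
  (v3,v0,v4) [+--] → (0.2816, 0.2816, 0)–(0.2816, 0.683368, 0)  len=0.4018
  (v3,v4,v2) [+--] → (0.2816, 0.683368, 0)–(0.2816, 0.2816, 0.924066)  len=1.0076
  (v8,v0,v9) [--+] → (0.2816, -0.2816, 0)–(0.2816, -0.683368, 0)  len=0.4018
  (v8,v9,v2) [-+-] → (0.2816, -0.683368, 0)–(0.2816, -0.2816, 0.924066)  len=1.0076
  (v9,v0,v1) [+-+] → (0.2816, -0.2816, 0)–(0.2816, 0, 0)  len=0.2816
  (v9,v1,v2) [++-] → (0.2816, 0, 1.19232)–(0.2816, -0.2816, 0.924066)  len=0.3889

Chained into 1 loop(s):
  loop 1: 8 segments, perimeter = 4.1598
Total perimeter = 4.160

loops=1 perimeter=4.160


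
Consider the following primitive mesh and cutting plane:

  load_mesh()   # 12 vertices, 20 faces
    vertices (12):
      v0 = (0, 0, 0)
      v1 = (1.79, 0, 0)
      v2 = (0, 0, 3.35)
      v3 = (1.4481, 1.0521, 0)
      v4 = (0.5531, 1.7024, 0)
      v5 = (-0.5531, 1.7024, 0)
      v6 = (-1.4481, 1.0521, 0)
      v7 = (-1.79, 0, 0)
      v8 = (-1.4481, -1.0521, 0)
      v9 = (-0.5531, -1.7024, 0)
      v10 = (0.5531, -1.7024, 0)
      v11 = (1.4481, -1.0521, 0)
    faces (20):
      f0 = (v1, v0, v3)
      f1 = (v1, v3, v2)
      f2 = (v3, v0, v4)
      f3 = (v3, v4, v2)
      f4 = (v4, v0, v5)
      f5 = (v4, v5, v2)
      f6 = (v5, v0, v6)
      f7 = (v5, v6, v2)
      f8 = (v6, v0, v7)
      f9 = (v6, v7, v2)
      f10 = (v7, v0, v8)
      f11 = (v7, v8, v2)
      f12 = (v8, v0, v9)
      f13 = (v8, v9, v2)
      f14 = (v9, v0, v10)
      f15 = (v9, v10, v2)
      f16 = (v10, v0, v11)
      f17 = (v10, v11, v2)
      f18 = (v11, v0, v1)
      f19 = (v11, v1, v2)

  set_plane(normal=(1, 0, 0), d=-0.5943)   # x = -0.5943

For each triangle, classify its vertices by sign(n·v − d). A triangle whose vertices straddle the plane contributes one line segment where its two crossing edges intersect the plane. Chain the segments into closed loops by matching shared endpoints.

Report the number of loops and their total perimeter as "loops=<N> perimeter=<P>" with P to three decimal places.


loops=1 perimeter=9.021

Straddling triangles (8 of 20):
  (v5,v0,v6) [++-] → (-0.5943, 0.431782, 0)–(-0.5943, 1.67246, 0)  len=1.2407
  (v5,v6,v2) [+-+] → (-0.5943, 1.67246, 0)–(-0.5943, 0.431782, 1.97516)  len=2.3325
  (v6,v0,v7) [-+-] → (-0.5943, 0.431782, 0)–(-0.5943, 0, 0)  len=0.4318
  (v6,v7,v2) [--+] → (-0.5943, 0, 2.23776)–(-0.5943, 0.431782, 1.97516)  len=0.5054
  (v7,v0,v8) [-+-] → (-0.5943, 0, 0)–(-0.5943, -0.431782, 0)  len=0.4318
  (v7,v8,v2) [--+] → (-0.5943, -0.431782, 1.97516)–(-0.5943, 0, 2.23776)  len=0.5054
  (v8,v0,v9) [-++] → (-0.5943, -0.431782, 0)–(-0.5943, -1.67246, 0)  len=1.2407
  (v8,v9,v2) [-++] → (-0.5943, -1.67246, 0)–(-0.5943, -0.431782, 1.97516)  len=2.3325

Chained into 1 loop(s):
  loop 1: 8 segments, perimeter = 9.0207
Total perimeter = 9.021


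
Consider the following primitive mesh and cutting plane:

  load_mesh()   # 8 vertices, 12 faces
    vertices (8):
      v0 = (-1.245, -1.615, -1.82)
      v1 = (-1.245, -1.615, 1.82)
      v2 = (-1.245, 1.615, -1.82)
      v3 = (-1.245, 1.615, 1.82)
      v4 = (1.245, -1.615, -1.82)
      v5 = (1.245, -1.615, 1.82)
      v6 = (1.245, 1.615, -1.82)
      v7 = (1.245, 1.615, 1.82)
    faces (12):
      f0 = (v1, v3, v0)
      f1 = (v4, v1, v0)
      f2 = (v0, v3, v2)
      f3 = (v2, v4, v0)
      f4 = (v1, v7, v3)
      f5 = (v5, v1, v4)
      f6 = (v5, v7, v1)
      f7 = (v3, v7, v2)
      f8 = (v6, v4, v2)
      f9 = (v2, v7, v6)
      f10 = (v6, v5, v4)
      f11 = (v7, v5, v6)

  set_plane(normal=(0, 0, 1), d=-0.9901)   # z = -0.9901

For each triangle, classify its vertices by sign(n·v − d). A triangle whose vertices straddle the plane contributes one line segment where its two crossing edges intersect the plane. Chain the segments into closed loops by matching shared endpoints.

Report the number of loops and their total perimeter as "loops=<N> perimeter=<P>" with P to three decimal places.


Straddling triangles (8 of 12):
  (v1,v3,v0) [++-] → (-1.245, -0.878578, -0.9901)–(-1.245, -1.615, -0.9901)  len=0.7364
  (v4,v1,v0) [-+-] → (0.677294, -1.615, -0.9901)–(-1.245, -1.615, -0.9901)  len=1.9223
  (v0,v3,v2) [-+-] → (-1.245, -0.878578, -0.9901)–(-1.245, 1.615, -0.9901)  len=2.4936
  (v5,v1,v4) [++-] → (0.677294, -1.615, -0.9901)–(1.245, -1.615, -0.9901)  len=0.5677
  (v3,v7,v2) [++-] → (-0.677294, 1.615, -0.9901)–(-1.245, 1.615, -0.9901)  len=0.5677
  (v2,v7,v6) [-+-] → (-0.677294, 1.615, -0.9901)–(1.245, 1.615, -0.9901)  len=1.9223
  (v6,v5,v4) [-+-] → (1.245, 0.878578, -0.9901)–(1.245, -1.615, -0.9901)  len=2.4936
  (v7,v5,v6) [++-] → (1.245, 0.878578, -0.9901)–(1.245, 1.615, -0.9901)  len=0.7364

Chained into 1 loop(s):
  loop 1: 8 segments, perimeter = 11.4400
Total perimeter = 11.440

loops=1 perimeter=11.440


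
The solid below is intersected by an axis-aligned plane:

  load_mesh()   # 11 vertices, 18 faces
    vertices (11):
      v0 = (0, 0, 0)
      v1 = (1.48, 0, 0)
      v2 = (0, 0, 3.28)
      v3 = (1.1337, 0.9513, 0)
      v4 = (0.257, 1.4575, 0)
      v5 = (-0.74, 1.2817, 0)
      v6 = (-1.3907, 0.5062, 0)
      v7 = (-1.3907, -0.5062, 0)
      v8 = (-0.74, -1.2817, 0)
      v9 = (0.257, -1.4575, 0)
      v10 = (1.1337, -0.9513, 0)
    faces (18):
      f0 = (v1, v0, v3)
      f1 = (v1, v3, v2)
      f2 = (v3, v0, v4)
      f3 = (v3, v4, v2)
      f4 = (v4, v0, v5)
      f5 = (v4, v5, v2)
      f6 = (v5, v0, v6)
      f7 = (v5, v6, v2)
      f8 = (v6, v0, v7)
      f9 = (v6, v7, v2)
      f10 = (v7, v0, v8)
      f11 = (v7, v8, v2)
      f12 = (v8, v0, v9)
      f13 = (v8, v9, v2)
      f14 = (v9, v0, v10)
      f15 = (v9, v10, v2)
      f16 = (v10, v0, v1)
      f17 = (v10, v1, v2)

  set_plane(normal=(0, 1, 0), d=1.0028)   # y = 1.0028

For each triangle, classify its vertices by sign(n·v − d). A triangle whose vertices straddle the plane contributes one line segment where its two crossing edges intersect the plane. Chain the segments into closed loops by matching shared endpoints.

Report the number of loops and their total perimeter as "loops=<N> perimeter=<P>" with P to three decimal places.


Straddling triangles (6 of 18):
  (v3,v0,v4) [--+] → (0.176823, 1.0028, 0)–(1.04451, 1.0028, 0)  len=0.8677
  (v3,v4,v2) [-+-] → (1.04451, 1.0028, 0)–(0.176823, 1.0028, 1.02327)  len=1.3416
  (v4,v0,v5) [+-+] → (0.176823, 1.0028, 0)–(-0.578975, 1.0028, 0)  len=0.7558
  (v4,v5,v2) [++-] → (-0.578975, 1.0028, 0.713733)–(0.176823, 1.0028, 1.02327)  len=0.8167
  (v5,v0,v6) [+--] → (-0.578975, 1.0028, 0)–(-0.974017, 1.0028, 0)  len=0.3950
  (v5,v6,v2) [+--] → (-0.974017, 1.0028, 0)–(-0.578975, 1.0028, 0.713733)  len=0.8158

Chained into 1 loop(s):
  loop 1: 6 segments, perimeter = 4.9926
Total perimeter = 4.993

loops=1 perimeter=4.993


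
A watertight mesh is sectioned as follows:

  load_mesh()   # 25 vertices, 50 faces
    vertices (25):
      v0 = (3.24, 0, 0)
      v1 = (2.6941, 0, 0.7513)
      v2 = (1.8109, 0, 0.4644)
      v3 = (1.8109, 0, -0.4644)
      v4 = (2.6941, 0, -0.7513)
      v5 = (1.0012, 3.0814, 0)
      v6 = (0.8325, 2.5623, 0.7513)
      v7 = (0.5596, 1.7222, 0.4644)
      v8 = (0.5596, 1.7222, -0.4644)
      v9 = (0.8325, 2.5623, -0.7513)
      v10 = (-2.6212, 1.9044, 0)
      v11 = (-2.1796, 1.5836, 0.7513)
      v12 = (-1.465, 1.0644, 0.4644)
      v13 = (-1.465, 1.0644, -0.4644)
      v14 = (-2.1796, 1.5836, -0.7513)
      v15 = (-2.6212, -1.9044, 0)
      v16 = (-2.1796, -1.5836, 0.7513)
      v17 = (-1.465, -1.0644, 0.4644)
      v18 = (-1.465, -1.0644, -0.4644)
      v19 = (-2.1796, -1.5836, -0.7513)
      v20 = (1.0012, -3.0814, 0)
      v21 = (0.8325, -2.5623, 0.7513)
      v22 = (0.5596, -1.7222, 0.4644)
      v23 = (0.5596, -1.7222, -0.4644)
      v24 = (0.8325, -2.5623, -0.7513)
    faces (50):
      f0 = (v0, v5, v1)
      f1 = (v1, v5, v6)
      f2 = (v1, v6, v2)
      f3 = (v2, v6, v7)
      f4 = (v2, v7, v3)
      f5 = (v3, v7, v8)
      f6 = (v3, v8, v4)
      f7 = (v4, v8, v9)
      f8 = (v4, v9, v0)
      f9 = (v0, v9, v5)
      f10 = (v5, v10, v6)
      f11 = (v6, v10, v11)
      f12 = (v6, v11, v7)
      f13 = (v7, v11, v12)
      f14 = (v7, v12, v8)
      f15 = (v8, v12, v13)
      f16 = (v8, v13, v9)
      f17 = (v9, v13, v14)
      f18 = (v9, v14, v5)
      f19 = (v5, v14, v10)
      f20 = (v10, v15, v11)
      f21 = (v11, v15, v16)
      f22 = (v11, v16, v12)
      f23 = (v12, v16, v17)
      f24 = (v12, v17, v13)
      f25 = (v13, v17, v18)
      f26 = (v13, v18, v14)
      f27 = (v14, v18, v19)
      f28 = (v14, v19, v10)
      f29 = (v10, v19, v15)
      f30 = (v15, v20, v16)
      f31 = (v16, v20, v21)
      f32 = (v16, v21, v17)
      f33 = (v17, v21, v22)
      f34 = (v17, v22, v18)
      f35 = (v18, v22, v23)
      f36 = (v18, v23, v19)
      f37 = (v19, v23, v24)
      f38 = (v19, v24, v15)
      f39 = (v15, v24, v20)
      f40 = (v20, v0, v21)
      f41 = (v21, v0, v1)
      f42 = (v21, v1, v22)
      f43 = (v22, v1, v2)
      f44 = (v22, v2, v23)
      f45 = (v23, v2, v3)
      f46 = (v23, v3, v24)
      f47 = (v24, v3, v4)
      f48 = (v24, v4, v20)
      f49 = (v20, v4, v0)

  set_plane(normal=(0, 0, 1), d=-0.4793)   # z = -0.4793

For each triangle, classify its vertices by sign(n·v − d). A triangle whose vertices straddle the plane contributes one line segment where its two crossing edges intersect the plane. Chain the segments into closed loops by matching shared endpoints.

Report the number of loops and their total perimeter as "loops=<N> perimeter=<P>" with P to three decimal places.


loops=2 perimeter=27.911

Straddling triangles (20 of 50):
  (v3,v8,v4) [++-] → (0.670454, 1.63276, -0.4793)–(1.85677, 0, -0.4793)  len=2.0182
  (v4,v8,v9) [-+-] → (0.670454, 1.63276, -0.4793)–(0.573773, 1.76583, -0.4793)  len=0.1645
  (v4,v9,v0) [--+] → (1.70411, 1.63465, -0.4793)–(2.89174, 0, -0.4793)  len=2.0205
  (v0,v9,v5) [+-+] → (1.70411, 1.63465, -0.4793)–(0.893576, 2.75023, -0.4793)  len=1.3789
  (v8,v13,v9) [++-] → (-1.34568, 1.14219, -0.4793)–(0.573773, 1.76583, -0.4793)  len=2.0182
  (v9,v13,v14) [-+-] → (-1.34568, 1.14219, -0.4793)–(-1.50211, 1.09136, -0.4793)  len=0.1645
  (v9,v14,v5) [--+] → (-1.02803, 2.12586, -0.4793)–(0.893576, 2.75023, -0.4793)  len=2.0205
  (v5,v14,v10) [+-+] → (-1.02803, 2.12586, -0.4793)–(-2.33948, 1.69974, -0.4793)  len=1.3789
  (v13,v18,v14) [++-] → (-1.50211, -0.926878, -0.4793)–(-1.50211, 1.09136, -0.4793)  len=2.0182
  (v14,v18,v19) [-+-] → (-1.50211, -0.926878, -0.4793)–(-1.50211, -1.09136, -0.4793)  len=0.1645
  (v14,v19,v10) [--+] → (-2.33948, -0.320808, -0.4793)–(-2.33948, 1.69974, -0.4793)  len=2.0205
  (v10,v19,v15) [+-+] → (-2.33948, -0.320808, -0.4793)–(-2.33948, -1.69974, -0.4793)  len=1.3789
  (v18,v23,v19) [++-] → (0.417341, -1.715, -0.4793)–(-1.50211, -1.09136, -0.4793)  len=2.0182
  (v19,v23,v24) [-+-] → (0.417341, -1.715, -0.4793)–(0.573773, -1.76583, -0.4793)  len=0.1645
  (v19,v24,v15) [--+] → (-0.417875, -2.32411, -0.4793)–(-2.33948, -1.69974, -0.4793)  len=2.0205
  (v15,v24,v20) [+-+] → (-0.417875, -2.32411, -0.4793)–(0.893576, -2.75023, -0.4793)  len=1.3789
  (v23,v3,v24) [++-] → (1.76009, -0.133072, -0.4793)–(0.573773, -1.76583, -0.4793)  len=2.0182
  (v24,v3,v4) [-+-] → (1.76009, -0.133072, -0.4793)–(1.85677, 0, -0.4793)  len=0.1645
  (v24,v4,v20) [--+] → (2.0812, -1.11559, -0.4793)–(0.893576, -2.75023, -0.4793)  len=2.0205
  (v20,v4,v0) [+-+] → (2.0812, -1.11559, -0.4793)–(2.89174, 0, -0.4793)  len=1.3789

Chained into 2 loop(s):
  loop 1: 10 segments, perimeter = 10.9136
  loop 2: 10 segments, perimeter = 16.9973
Total perimeter = 27.911


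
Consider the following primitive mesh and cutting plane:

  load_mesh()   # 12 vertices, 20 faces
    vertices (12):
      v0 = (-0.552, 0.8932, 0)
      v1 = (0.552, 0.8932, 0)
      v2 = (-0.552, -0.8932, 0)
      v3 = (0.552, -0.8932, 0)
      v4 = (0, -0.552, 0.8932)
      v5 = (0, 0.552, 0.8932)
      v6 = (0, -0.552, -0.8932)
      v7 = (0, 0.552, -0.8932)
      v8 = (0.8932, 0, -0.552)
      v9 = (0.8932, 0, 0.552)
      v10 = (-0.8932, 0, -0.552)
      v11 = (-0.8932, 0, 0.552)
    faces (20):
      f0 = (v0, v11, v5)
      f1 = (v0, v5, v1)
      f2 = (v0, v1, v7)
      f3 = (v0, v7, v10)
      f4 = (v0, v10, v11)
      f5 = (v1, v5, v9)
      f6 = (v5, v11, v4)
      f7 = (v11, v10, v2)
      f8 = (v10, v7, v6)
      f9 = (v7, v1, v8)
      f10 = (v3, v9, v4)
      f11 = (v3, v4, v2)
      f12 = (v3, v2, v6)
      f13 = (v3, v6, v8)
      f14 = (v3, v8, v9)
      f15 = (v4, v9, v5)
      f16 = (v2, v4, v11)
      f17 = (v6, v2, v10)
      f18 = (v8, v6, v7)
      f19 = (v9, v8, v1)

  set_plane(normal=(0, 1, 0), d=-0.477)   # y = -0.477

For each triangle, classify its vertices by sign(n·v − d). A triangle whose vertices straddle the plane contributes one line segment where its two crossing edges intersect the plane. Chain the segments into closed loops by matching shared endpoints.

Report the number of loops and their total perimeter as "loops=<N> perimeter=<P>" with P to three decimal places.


loops=1 perimeter=4.884

Straddling triangles (10 of 20):
  (v5,v11,v4) [++-] → (-0.121359, -0.477, 0.846841)–(0, -0.477, 0.8932)  len=0.1299
  (v11,v10,v2) [++-] → (-0.710987, -0.477, -0.257213)–(-0.710987, -0.477, 0.257213)  len=0.5144
  (v10,v7,v6) [++-] → (0, -0.477, -0.8932)–(-0.121359, -0.477, -0.846841)  len=0.1299
  (v3,v9,v4) [-+-] → (0.710987, -0.477, 0.257213)–(0.121359, -0.477, 0.846841)  len=0.8339
  (v3,v6,v8) [--+] → (0.121359, -0.477, -0.846841)–(0.710987, -0.477, -0.257213)  len=0.8339
  (v3,v8,v9) [-++] → (0.710987, -0.477, -0.257213)–(0.710987, -0.477, 0.257213)  len=0.5144
  (v4,v9,v5) [-++] → (0.121359, -0.477, 0.846841)–(0, -0.477, 0.8932)  len=0.1299
  (v2,v4,v11) [--+] → (-0.121359, -0.477, 0.846841)–(-0.710987, -0.477, 0.257213)  len=0.8339
  (v6,v2,v10) [--+] → (-0.710987, -0.477, -0.257213)–(-0.121359, -0.477, -0.846841)  len=0.8339
  (v8,v6,v7) [+-+] → (0.121359, -0.477, -0.846841)–(0, -0.477, -0.8932)  len=0.1299

Chained into 1 loop(s):
  loop 1: 10 segments, perimeter = 4.8839
Total perimeter = 4.884


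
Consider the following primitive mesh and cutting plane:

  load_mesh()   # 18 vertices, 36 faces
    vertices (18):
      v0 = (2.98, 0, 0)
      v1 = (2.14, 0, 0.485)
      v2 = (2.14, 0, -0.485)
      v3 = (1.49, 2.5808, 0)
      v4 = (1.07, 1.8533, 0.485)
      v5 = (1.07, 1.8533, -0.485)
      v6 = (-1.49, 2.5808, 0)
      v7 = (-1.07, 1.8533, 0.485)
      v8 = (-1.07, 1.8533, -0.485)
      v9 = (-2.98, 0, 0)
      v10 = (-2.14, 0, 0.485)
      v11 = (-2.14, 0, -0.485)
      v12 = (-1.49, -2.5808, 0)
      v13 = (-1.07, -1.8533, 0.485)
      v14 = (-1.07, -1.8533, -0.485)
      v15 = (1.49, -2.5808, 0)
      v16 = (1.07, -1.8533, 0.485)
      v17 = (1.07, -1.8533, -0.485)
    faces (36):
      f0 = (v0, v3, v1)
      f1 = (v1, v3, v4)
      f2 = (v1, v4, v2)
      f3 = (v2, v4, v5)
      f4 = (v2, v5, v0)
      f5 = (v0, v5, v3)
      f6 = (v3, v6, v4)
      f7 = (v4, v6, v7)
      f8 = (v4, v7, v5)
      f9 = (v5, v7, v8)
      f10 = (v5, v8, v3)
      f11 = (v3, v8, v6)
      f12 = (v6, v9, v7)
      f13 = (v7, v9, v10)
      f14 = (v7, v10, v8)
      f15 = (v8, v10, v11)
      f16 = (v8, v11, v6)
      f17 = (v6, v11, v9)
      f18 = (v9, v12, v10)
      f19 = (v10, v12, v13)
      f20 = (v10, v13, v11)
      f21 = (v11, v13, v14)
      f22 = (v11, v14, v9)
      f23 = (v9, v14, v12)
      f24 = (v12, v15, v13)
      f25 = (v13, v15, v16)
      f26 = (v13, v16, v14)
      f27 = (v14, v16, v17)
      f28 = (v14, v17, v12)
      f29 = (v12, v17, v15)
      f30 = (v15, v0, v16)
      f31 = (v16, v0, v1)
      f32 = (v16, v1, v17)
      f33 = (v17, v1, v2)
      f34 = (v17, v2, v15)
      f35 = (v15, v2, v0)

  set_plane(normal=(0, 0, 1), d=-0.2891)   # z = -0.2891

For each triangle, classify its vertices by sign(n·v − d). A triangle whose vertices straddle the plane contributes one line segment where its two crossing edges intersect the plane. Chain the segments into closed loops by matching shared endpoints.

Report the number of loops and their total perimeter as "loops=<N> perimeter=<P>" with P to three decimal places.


loops=2 perimeter=27.716

Straddling triangles (24 of 36):
  (v1,v4,v2) [++-] → (1.9239, 0.37429, -0.2891)–(2.14, 0, -0.2891)  len=0.4322
  (v2,v4,v5) [-+-] → (1.9239, 0.37429, -0.2891)–(1.07, 1.8533, -0.2891)  len=1.7078
  (v2,v5,v0) [--+] → (1.84148, 1.10472, -0.2891)–(2.47929, 0, -0.2891)  len=1.2756
  (v0,v5,v3) [+-+] → (1.84148, 1.10472, -0.2891)–(1.23965, 2.14715, -0.2891)  len=1.2037
  (v4,v7,v5) [++-] → (0.637808, 1.8533, -0.2891)–(1.07, 1.8533, -0.2891)  len=0.4322
  (v5,v7,v8) [-+-] → (0.637808, 1.8533, -0.2891)–(-1.07, 1.8533, -0.2891)  len=1.7078
  (v5,v8,v3) [--+] → (-0.0359711, 2.14715, -0.2891)–(1.23965, 2.14715, -0.2891)  len=1.2756
  (v3,v8,v6) [+-+] → (-0.0359711, 2.14715, -0.2891)–(-1.23965, 2.14715, -0.2891)  len=1.2037
  (v7,v10,v8) [++-] → (-1.2861, 1.47901, -0.2891)–(-1.07, 1.8533, -0.2891)  len=0.4322
  (v8,v10,v11) [-+-] → (-1.2861, 1.47901, -0.2891)–(-2.14, 0, -0.2891)  len=1.7078
  (v8,v11,v6) [--+] → (-1.87745, 1.04243, -0.2891)–(-1.23965, 2.14715, -0.2891)  len=1.2756
  (v6,v11,v9) [+-+] → (-1.87745, 1.04243, -0.2891)–(-2.47929, 0, -0.2891)  len=1.2037
  (v10,v13,v11) [++-] → (-1.9239, -0.37429, -0.2891)–(-2.14, 0, -0.2891)  len=0.4322
  (v11,v13,v14) [-+-] → (-1.9239, -0.37429, -0.2891)–(-1.07, -1.8533, -0.2891)  len=1.7078
  (v11,v14,v9) [--+] → (-1.84148, -1.10472, -0.2891)–(-2.47929, 0, -0.2891)  len=1.2756
  (v9,v14,v12) [+-+] → (-1.84148, -1.10472, -0.2891)–(-1.23965, -2.14715, -0.2891)  len=1.2037
  (v13,v16,v14) [++-] → (-0.637808, -1.8533, -0.2891)–(-1.07, -1.8533, -0.2891)  len=0.4322
  (v14,v16,v17) [-+-] → (-0.637808, -1.8533, -0.2891)–(1.07, -1.8533, -0.2891)  len=1.7078
  (v14,v17,v12) [--+] → (0.0359711, -2.14715, -0.2891)–(-1.23965, -2.14715, -0.2891)  len=1.2756
  (v12,v17,v15) [+-+] → (0.0359711, -2.14715, -0.2891)–(1.23965, -2.14715, -0.2891)  len=1.2037
  (v16,v1,v17) [++-] → (1.2861, -1.47901, -0.2891)–(1.07, -1.8533, -0.2891)  len=0.4322
  (v17,v1,v2) [-+-] → (1.2861, -1.47901, -0.2891)–(2.14, 0, -0.2891)  len=1.7078
  (v17,v2,v15) [--+] → (1.87745, -1.04243, -0.2891)–(1.23965, -2.14715, -0.2891)  len=1.2756
  (v15,v2,v0) [+-+] → (1.87745, -1.04243, -0.2891)–(2.47929, 0, -0.2891)  len=1.2037

Chained into 2 loop(s):
  loop 1: 12 segments, perimeter = 12.8400
  loop 2: 12 segments, perimeter = 14.8758
Total perimeter = 27.716


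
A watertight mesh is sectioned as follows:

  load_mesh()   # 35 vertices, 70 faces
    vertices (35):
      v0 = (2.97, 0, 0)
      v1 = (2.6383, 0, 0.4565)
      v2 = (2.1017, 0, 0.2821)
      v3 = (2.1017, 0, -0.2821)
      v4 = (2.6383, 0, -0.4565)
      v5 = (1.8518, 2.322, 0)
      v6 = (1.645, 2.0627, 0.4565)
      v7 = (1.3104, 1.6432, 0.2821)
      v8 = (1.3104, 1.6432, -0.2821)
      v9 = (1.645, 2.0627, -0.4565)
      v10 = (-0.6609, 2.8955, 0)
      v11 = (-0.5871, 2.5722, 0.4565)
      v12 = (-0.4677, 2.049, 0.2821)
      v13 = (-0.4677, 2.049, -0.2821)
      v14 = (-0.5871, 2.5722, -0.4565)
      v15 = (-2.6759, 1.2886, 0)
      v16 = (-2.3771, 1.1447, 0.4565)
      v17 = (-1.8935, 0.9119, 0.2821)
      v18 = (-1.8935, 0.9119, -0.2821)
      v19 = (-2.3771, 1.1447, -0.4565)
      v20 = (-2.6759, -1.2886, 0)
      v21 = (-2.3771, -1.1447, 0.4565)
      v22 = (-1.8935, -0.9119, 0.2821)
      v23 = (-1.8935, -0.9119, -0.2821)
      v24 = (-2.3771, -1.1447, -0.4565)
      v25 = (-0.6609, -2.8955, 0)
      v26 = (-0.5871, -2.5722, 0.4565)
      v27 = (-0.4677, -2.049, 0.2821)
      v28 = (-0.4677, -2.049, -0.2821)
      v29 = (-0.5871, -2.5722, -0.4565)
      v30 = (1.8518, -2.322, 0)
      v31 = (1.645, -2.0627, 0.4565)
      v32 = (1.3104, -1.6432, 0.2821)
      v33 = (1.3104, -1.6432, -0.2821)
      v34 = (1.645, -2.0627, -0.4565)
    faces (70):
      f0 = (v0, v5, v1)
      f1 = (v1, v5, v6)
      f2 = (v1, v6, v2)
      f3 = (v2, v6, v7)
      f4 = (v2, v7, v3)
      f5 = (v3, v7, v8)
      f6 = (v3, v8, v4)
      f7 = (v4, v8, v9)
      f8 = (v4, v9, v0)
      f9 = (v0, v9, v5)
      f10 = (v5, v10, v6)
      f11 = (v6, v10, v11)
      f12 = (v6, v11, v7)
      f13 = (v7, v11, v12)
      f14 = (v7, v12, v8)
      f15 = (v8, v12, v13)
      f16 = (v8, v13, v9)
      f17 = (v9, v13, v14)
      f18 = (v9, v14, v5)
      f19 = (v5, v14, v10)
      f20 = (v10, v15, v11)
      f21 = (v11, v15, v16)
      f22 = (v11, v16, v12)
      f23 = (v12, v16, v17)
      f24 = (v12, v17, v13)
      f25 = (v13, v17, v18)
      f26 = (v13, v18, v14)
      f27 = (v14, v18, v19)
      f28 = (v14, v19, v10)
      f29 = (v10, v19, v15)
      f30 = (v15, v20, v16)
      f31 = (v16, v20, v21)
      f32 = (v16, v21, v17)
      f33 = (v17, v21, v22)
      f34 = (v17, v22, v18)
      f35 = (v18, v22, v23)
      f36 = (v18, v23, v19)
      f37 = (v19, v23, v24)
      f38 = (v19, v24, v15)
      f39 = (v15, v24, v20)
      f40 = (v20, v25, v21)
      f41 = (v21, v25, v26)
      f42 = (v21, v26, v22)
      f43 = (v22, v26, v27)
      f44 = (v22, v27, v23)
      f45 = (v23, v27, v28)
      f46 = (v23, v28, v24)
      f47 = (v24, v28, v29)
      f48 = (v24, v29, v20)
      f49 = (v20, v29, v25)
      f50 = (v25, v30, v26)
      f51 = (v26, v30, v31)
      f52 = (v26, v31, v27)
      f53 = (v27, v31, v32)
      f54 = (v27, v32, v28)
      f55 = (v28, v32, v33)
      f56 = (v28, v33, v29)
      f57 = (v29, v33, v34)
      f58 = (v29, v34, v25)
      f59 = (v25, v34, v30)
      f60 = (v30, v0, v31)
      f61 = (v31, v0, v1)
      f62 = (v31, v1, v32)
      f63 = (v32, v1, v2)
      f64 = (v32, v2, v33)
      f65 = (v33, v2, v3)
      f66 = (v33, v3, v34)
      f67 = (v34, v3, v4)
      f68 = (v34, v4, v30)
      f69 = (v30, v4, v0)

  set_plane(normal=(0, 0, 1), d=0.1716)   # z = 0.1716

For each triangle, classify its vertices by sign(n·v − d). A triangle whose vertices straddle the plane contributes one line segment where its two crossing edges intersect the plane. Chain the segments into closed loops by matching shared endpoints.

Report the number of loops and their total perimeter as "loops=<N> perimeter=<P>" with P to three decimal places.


Straddling triangles (28 of 70):
  (v0,v5,v1) [--+] → (2.14745, 1.44915, 0.1716)–(2.84531, 0, 0.1716)  len=1.6084
  (v1,v5,v6) [+-+] → (2.14745, 1.44915, 0.1716)–(1.77406, 2.22453, 0.1716)  len=0.8606
  (v2,v7,v3) [++-] → (1.46538, 1.32138, 0.1716)–(2.1017, 0, 0.1716)  len=1.4666
  (v3,v7,v8) [-+-] → (1.46538, 1.32138, 0.1716)–(1.3104, 1.6432, 0.1716)  len=0.3572
  (v5,v10,v6) [--+] → (0.205896, 2.58245, 0.1716)–(1.77406, 2.22453, 0.1716)  len=1.6085
  (v6,v10,v11) [+-+] → (0.205896, 2.58245, 0.1716)–(-0.633158, 2.77397, 0.1716)  len=0.8606
  (v7,v12,v8) [++-] → (-0.119455, 1.96952, 0.1716)–(1.3104, 1.6432, 0.1716)  len=1.4666
  (v8,v12,v13) [-+-] → (-0.119455, 1.96952, 0.1716)–(-0.4677, 2.049, 0.1716)  len=0.3572
  (v10,v15,v11) [--+] → (-1.89071, 1.77111, 0.1716)–(-0.633158, 2.77397, 0.1716)  len=1.6085
  (v11,v15,v16) [+-+] → (-1.89071, 1.77111, 0.1716)–(-2.56358, 1.23451, 0.1716)  len=0.8606
  (v12,v17,v13) [++-] → (-1.61425, 1.1346, 0.1716)–(-0.4677, 2.049, 0.1716)  len=1.4665
  (v13,v17,v18) [-+-] → (-1.61425, 1.1346, 0.1716)–(-1.8935, 0.9119, 0.1716)  len=0.3572
  (v15,v20,v16) [--+] → (-2.56358, -0.373914, 0.1716)–(-2.56358, 1.23451, 0.1716)  len=1.6084
  (v16,v20,v21) [+-+] → (-2.56358, -0.373914, 0.1716)–(-2.56358, -1.23451, 0.1716)  len=0.8606
  (v17,v22,v18) [++-] → (-1.8935, -0.554704, 0.1716)–(-1.8935, 0.9119, 0.1716)  len=1.4666
  (v18,v22,v23) [-+-] → (-1.8935, -0.554704, 0.1716)–(-1.8935, -0.9119, 0.1716)  len=0.3572
  (v20,v25,v21) [--+] → (-1.30603, -2.23737, 0.1716)–(-2.56358, -1.23451, 0.1716)  len=1.6085
  (v21,v25,v26) [+-+] → (-1.30603, -2.23737, 0.1716)–(-0.633158, -2.77397, 0.1716)  len=0.8606
  (v22,v27,v23) [++-] → (-0.746947, -1.8263, 0.1716)–(-1.8935, -0.9119, 0.1716)  len=1.4665
  (v23,v27,v28) [-+-] → (-0.746947, -1.8263, 0.1716)–(-0.4677, -2.049, 0.1716)  len=0.3572
  (v25,v30,v26) [--+] → (0.935009, -2.41605, 0.1716)–(-0.633158, -2.77397, 0.1716)  len=1.6085
  (v26,v30,v31) [+-+] → (0.935009, -2.41605, 0.1716)–(1.77406, -2.22453, 0.1716)  len=0.8606
  (v27,v32,v28) [++-] → (0.962155, -1.72268, 0.1716)–(-0.4677, -2.049, 0.1716)  len=1.4666
  (v28,v32,v33) [-+-] → (0.962155, -1.72268, 0.1716)–(1.3104, -1.6432, 0.1716)  len=0.3572
  (v30,v0,v31) [--+] → (2.47193, -0.775376, 0.1716)–(1.77406, -2.22453, 0.1716)  len=1.6084
  (v31,v0,v1) [+-+] → (2.47193, -0.775376, 0.1716)–(2.84531, 0, 0.1716)  len=0.8606
  (v32,v2,v33) [++-] → (1.94672, -0.321825, 0.1716)–(1.3104, -1.6432, 0.1716)  len=1.4666
  (v33,v2,v3) [-+-] → (1.94672, -0.321825, 0.1716)–(2.1017, 0, 0.1716)  len=0.3572

Chained into 2 loop(s):
  loop 1: 14 segments, perimeter = 17.2835
  loop 2: 14 segments, perimeter = 12.7665
Total perimeter = 30.050

loops=2 perimeter=30.050
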